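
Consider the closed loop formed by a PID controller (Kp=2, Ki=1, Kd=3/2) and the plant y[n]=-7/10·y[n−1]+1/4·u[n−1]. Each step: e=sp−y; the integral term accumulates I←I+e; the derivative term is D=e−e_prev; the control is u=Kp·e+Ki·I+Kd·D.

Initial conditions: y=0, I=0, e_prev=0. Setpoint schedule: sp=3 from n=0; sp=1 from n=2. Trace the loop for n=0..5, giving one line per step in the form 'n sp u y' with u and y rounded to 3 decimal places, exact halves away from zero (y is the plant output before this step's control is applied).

(exact arithmetic carried between steps; '≈' marks a value shown rounded to 6 d.p. or computed from one; I and e_prev carry over from the previous line; the table rounds u and y to 3 d.p., halves away from zero)
n=0: y=0, sp=3, e=sp−y=3; I=3, D=e−e_prev=3; u=2·3+1·3+3/2·3=13.5; next y=-7/10·0+1/4·13.5=3.375
n=1: y=3.375, sp=3, e=sp−y=-0.375; I=2.625, D=e−e_prev=-3.375; u=2·(-0.375)+1·2.625+3/2·(-3.375)=-3.1875; next y=-7/10·3.375+1/4·(-3.1875)=-3.159375
n=2: y=-3.159375, sp=1, e=sp−y=4.159375; I=6.784375, D=e−e_prev=4.534375; u=2·4.159375+1·6.784375+3/2·4.534375≈21.904688; next y=-7/10·(-3.159375)+1/4·21.904688≈7.687734
n=3: y≈7.687734, sp=1, e=sp−y≈-6.687734; I≈0.096641, D=e−e_prev≈-10.847109; u=2·(-6.687734)+1·0.096641+3/2·(-10.847109)≈-29.549492; next y=-7/10·7.687734+1/4·(-29.549492)≈-12.768787
n=4: y≈-12.768787, sp=1, e=sp−y≈13.768787; I≈13.865428, D=e−e_prev≈20.456521; u=2·13.768787+1·13.865428+3/2·20.456521≈72.087784; next y=-7/10·(-12.768787)+1/4·72.087784≈26.960097
n=5: y≈26.960097, sp=1, e=sp−y≈-25.960097; I≈-12.094669, D=e−e_prev≈-39.728884; u=2·(-25.960097)+1·(-12.094669)+3/2·(-39.728884)≈-123.608190; next y=-7/10·26.960097+1/4·(-123.608190)≈-49.774115

0 3 13.500 0.000
1 3 -3.188 3.375
2 1 21.905 -3.159
3 1 -29.549 7.688
4 1 72.088 -12.769
5 1 -123.608 26.960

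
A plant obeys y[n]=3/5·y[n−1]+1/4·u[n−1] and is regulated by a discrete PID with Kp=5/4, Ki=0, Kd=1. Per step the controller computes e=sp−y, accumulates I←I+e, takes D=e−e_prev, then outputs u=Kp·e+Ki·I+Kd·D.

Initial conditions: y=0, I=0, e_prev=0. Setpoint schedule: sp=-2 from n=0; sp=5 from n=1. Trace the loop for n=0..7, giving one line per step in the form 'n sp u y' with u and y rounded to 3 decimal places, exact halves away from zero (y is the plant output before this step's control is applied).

0 -2 -4.500 0.000
1 5 15.781 -1.125
2 5 -2.233 3.270
3 5 6.362 1.404
4 5 2.180 2.433
5 5 4.172 2.005
6 5 3.202 2.246
7 5 3.663 2.148

(exact arithmetic carried between steps; '≈' marks a value shown rounded to 6 d.p. or computed from one; I and e_prev carry over from the previous line; the table rounds u and y to 3 d.p., halves away from zero)
n=0: y=0, sp=-2, e=sp−y=-2; I=-2, D=e−e_prev=-2; u=5/4·(-2)+0·(-2)+1·(-2)=-4.5; next y=3/5·0+1/4·(-4.5)=-1.125
n=1: y=-1.125, sp=5, e=sp−y=6.125; I=4.125, D=e−e_prev=8.125; u=5/4·6.125+0·4.125+1·8.125=15.78125; next y=3/5·(-1.125)+1/4·15.78125≈3.270313
n=2: y≈3.270313, sp=5, e=sp−y≈1.729688; I≈5.854688, D=e−e_prev≈-4.395313; u=5/4·1.729688+0·5.854688+1·(-4.395313)≈-2.233203; next y=3/5·3.270313+1/4·(-2.233203)≈1.403887
n=3: y≈1.403887, sp=5, e=sp−y≈3.596113; I≈9.450801, D=e−e_prev≈1.866426; u=5/4·3.596113+0·9.450801+1·1.866426≈6.361567; next y=3/5·1.403887+1/4·6.361567≈2.432724
n=4: y≈2.432724, sp=5, e=sp−y≈2.567276; I≈12.018077, D=e−e_prev≈-1.028837; u=5/4·2.567276+0·12.018077+1·(-1.028837)≈2.180258; next y=3/5·2.432724+1/4·2.180258≈2.004699
n=5: y≈2.004699, sp=5, e=sp−y≈2.995301; I≈15.013378, D=e−e_prev≈0.428025; u=5/4·2.995301+0·15.013378+1·0.428025≈4.172152; next y=3/5·2.004699+1/4·4.172152≈2.245857
n=6: y≈2.245857, sp=5, e=sp−y≈2.754143; I≈17.767521, D=e−e_prev≈-0.241158; u=5/4·2.754143+0·17.767521+1·(-0.241158)≈3.201520; next y=3/5·2.245857+1/4·3.201520≈2.147894
n=7: y≈2.147894, sp=5, e=sp−y≈2.852106; I≈20.619627, D=e−e_prev≈0.097963; u=5/4·2.852106+0·20.619627+1·0.097963≈3.663095; next y=3/5·2.147894+1/4·3.663095≈2.204510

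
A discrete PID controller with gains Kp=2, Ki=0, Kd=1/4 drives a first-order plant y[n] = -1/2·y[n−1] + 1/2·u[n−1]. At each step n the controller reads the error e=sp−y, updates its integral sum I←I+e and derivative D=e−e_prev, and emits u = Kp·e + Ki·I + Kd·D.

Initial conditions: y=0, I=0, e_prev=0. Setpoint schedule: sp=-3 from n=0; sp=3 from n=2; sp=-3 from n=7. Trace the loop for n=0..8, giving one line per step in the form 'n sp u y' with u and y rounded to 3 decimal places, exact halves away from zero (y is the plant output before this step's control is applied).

(exact arithmetic carried between steps; '≈' marks a value shown rounded to 6 d.p. or computed from one; I and e_prev carry over from the previous line; the table rounds u and y to 3 d.p., halves away from zero)
n=0: y=0, sp=-3, e=sp−y=-3; I=-3, D=e−e_prev=-3; u=2·(-3)+0·(-3)+1/4·(-3)=-6.75; next y=-1/2·0+1/2·(-6.75)=-3.375
n=1: y=-3.375, sp=-3, e=sp−y=0.375; I=-2.625, D=e−e_prev=3.375; u=2·0.375+0·(-2.625)+1/4·3.375=1.59375; next y=-1/2·(-3.375)+1/2·1.59375=2.484375
n=2: y=2.484375, sp=3, e=sp−y=0.515625; I=-2.109375, D=e−e_prev=0.140625; u=2·0.515625+0·(-2.109375)+1/4·0.140625≈1.066406; next y=-1/2·2.484375+1/2·1.066406≈-0.708984
n=3: y≈-0.708984, sp=3, e=sp−y≈3.708984; I≈1.599609, D=e−e_prev≈3.193359; u=2·3.708984+0·1.599609+1/4·3.193359≈8.216309; next y=-1/2·(-0.708984)+1/2·8.216309≈4.462646
n=4: y≈4.462646, sp=3, e=sp−y≈-1.462646; I≈0.136963, D=e−e_prev≈-5.171631; u=2·(-1.462646)+0·0.136963+1/4·(-5.171631)≈-4.218201; next y=-1/2·4.462646+1/2·(-4.218201)≈-4.340424
n=5: y≈-4.340424, sp=3, e=sp−y≈7.340424; I≈7.477386, D=e−e_prev≈8.803070; u=2·7.340424+0·7.477386+1/4·8.803070≈16.881615; next y=-1/2·(-4.340424)+1/2·16.881615≈10.611019
n=6: y≈10.611019, sp=3, e=sp−y≈-7.611019; I≈-0.133633, D=e−e_prev≈-14.951443; u=2·(-7.611019)+0·(-0.133633)+1/4·(-14.951443)≈-18.959899; next y=-1/2·10.611019+1/2·(-18.959899)≈-14.785459
n=7: y≈-14.785459, sp=-3, e=sp−y≈11.785459; I≈11.651826, D=e−e_prev≈19.396478; u=2·11.785459+0·11.651826+1/4·19.396478≈28.420038; next y=-1/2·(-14.785459)+1/2·28.420038≈21.602748
n=8: y≈21.602748, sp=-3, e=sp−y≈-24.602748; I≈-12.950922, D=e−e_prev≈-36.388207; u=2·(-24.602748)+0·(-12.950922)+1/4·(-36.388207)≈-58.302549; next y=-1/2·21.602748+1/2·(-58.302549)≈-39.952648

0 -3 -6.750 0.000
1 -3 1.594 -3.375
2 3 1.066 2.484
3 3 8.216 -0.709
4 3 -4.218 4.463
5 3 16.882 -4.340
6 3 -18.960 10.611
7 -3 28.420 -14.785
8 -3 -58.303 21.603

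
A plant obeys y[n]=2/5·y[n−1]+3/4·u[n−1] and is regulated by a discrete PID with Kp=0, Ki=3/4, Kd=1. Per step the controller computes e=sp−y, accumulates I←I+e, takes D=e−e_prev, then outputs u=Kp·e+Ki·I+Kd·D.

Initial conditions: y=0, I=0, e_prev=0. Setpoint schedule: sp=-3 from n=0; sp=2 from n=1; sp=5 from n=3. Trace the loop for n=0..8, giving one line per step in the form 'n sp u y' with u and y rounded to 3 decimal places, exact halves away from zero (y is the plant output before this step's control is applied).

(exact arithmetic carried between steps; '≈' marks a value shown rounded to 6 d.p. or computed from one; I and e_prev carry over from the previous line; the table rounds u and y to 3 d.p., halves away from zero)
n=0: y=0, sp=-3, e=sp−y=-3; I=-3, D=e−e_prev=-3; u=0·(-3)+3/4·(-3)+1·(-3)=-5.25; next y=2/5·0+3/4·(-5.25)=-3.9375
n=1: y=-3.9375, sp=2, e=sp−y=5.9375; I=2.9375, D=e−e_prev=8.9375; u=0·5.9375+3/4·2.9375+1·8.9375=11.140625; next y=2/5·(-3.9375)+3/4·11.140625≈6.780469
n=2: y≈6.780469, sp=2, e=sp−y≈-4.780469; I≈-1.842969, D=e−e_prev≈-10.717969; u=0·(-4.780469)+3/4·(-1.842969)+1·(-10.717969)≈-12.100195; next y=2/5·6.780469+3/4·(-12.100195)≈-6.362959
n=3: y≈-6.362959, sp=5, e=sp−y≈11.362959; I≈9.519990, D=e−e_prev≈16.143428; u=0·11.362959+3/4·9.519990+1·16.143428≈23.283420; next y=2/5·(-6.362959)+3/4·23.283420≈14.917382
n=4: y≈14.917382, sp=5, e=sp−y≈-9.917382; I≈-0.397391, D=e−e_prev≈-21.280341; u=0·(-9.917382)+3/4·(-0.397391)+1·(-21.280341)≈-21.578384; next y=2/5·14.917382+3/4·(-21.578384)≈-10.216836
n=5: y≈-10.216836, sp=5, e=sp−y≈15.216836; I≈14.819444, D=e−e_prev≈25.134217; u=0·15.216836+3/4·14.819444+1·25.134217≈36.248800; next y=2/5·(-10.216836)+3/4·36.248800≈23.099866
n=6: y≈23.099866, sp=5, e=sp−y≈-18.099866; I≈-3.280422, D=e−e_prev≈-33.316702; u=0·(-18.099866)+3/4·(-3.280422)+1·(-33.316702)≈-35.777018; next y=2/5·23.099866+3/4·(-35.777018)≈-17.592817
n=7: y≈-17.592817, sp=5, e=sp−y≈22.592817; I≈19.312395, D=e−e_prev≈40.692683; u=0·22.592817+3/4·19.312395+1·40.692683≈55.176979; next y=2/5·(-17.592817)+3/4·55.176979≈34.345608
n=8: y≈34.345608, sp=5, e=sp−y≈-29.345608; I≈-10.033213, D=e−e_prev≈-51.938425; u=0·(-29.345608)+3/4·(-10.033213)+1·(-51.938425)≈-59.463334; next y=2/5·34.345608+3/4·(-59.463334)≈-30.859258

0 -3 -5.250 0.000
1 2 11.141 -3.938
2 2 -12.100 6.780
3 5 23.283 -6.363
4 5 -21.578 14.917
5 5 36.249 -10.217
6 5 -35.777 23.100
7 5 55.177 -17.593
8 5 -59.463 34.346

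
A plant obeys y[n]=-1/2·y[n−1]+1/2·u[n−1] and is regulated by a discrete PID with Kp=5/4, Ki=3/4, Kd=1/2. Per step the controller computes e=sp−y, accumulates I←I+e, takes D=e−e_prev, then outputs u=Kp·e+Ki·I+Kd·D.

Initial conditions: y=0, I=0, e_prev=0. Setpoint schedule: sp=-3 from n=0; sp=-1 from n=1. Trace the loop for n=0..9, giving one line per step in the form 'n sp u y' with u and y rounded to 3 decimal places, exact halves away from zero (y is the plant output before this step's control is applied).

(exact arithmetic carried between steps; '≈' marks a value shown rounded to 6 d.p. or computed from one; I and e_prev carry over from the previous line; the table rounds u and y to 3 d.p., halves away from zero)
n=0: y=0, sp=-3, e=sp−y=-3; I=-3, D=e−e_prev=-3; u=5/4·(-3)+3/4·(-3)+1/2·(-3)=-7.5; next y=-1/2·0+1/2·(-7.5)=-3.75
n=1: y=-3.75, sp=-1, e=sp−y=2.75; I=-0.25, D=e−e_prev=5.75; u=5/4·2.75+3/4·(-0.25)+1/2·5.75=6.125; next y=-1/2·(-3.75)+1/2·6.125=4.9375
n=2: y=4.9375, sp=-1, e=sp−y=-5.9375; I=-6.1875, D=e−e_prev=-8.6875; u=5/4·(-5.9375)+3/4·(-6.1875)+1/2·(-8.6875)=-16.40625; next y=-1/2·4.9375+1/2·(-16.40625)=-10.671875
n=3: y=-10.671875, sp=-1, e=sp−y=9.671875; I=3.484375, D=e−e_prev=15.609375; u=5/4·9.671875+3/4·3.484375+1/2·15.609375≈22.507813; next y=-1/2·(-10.671875)+1/2·22.507813≈16.589844
n=4: y≈16.589844, sp=-1, e=sp−y≈-17.589844; I≈-14.105469, D=e−e_prev≈-27.261719; u=5/4·(-17.589844)+3/4·(-14.105469)+1/2·(-27.261719)≈-46.197266; next y=-1/2·16.589844+1/2·(-46.197266)≈-31.393555
n=5: y≈-31.393555, sp=-1, e=sp−y≈30.393555; I≈16.288086, D=e−e_prev≈47.983398; u=5/4·30.393555+3/4·16.288086+1/2·47.983398≈74.199707; next y=-1/2·(-31.393555)+1/2·74.199707≈52.796631
n=6: y≈52.796631, sp=-1, e=sp−y≈-53.796631; I≈-37.508545, D=e−e_prev≈-84.190186; u=5/4·(-53.796631)+3/4·(-37.508545)+1/2·(-84.190186)≈-137.472290; next y=-1/2·52.796631+1/2·(-137.472290)≈-95.134460
n=7: y≈-95.134460, sp=-1, e=sp−y≈94.134460; I≈56.625916, D=e−e_prev≈147.931091; u=5/4·94.134460+3/4·56.625916+1/2·147.931091≈234.103058; next y=-1/2·(-95.134460)+1/2·234.103058≈164.618759
n=8: y≈164.618759, sp=-1, e=sp−y≈-165.618759; I≈-108.992844, D=e−e_prev≈-259.753220; u=5/4·(-165.618759)+3/4·(-108.992844)+1/2·(-259.753220)≈-418.644691; next y=-1/2·164.618759+1/2·(-418.644691)≈-291.631725
n=9: y≈-291.631725, sp=-1, e=sp−y≈290.631725; I≈181.638882, D=e−e_prev≈456.250484; u=5/4·290.631725+3/4·181.638882+1/2·456.250484≈727.644060; next y=-1/2·(-291.631725)+1/2·727.644060≈509.637893

0 -3 -7.500 0.000
1 -1 6.125 -3.750
2 -1 -16.406 4.938
3 -1 22.508 -10.672
4 -1 -46.197 16.590
5 -1 74.200 -31.394
6 -1 -137.472 52.797
7 -1 234.103 -95.134
8 -1 -418.645 164.619
9 -1 727.644 -291.632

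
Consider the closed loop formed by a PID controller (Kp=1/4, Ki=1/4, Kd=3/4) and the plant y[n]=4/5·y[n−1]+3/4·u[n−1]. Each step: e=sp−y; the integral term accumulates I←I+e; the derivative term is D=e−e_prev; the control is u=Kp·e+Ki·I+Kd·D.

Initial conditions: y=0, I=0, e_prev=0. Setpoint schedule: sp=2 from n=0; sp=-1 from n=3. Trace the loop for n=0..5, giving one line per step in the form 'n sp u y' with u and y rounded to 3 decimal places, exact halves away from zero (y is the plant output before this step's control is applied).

(exact arithmetic carried between steps; '≈' marks a value shown rounded to 6 d.p. or computed from one; I and e_prev carry over from the previous line; the table rounds u and y to 3 d.p., halves away from zero)
n=0: y=0, sp=2, e=sp−y=2; I=2, D=e−e_prev=2; u=1/4·2+1/4·2+3/4·2=2.5; next y=4/5·0+3/4·2.5=1.875
n=1: y=1.875, sp=2, e=sp−y=0.125; I=2.125, D=e−e_prev=-1.875; u=1/4·0.125+1/4·2.125+3/4·(-1.875)=-0.84375; next y=4/5·1.875+3/4·(-0.84375)≈0.867188
n=2: y≈0.867188, sp=2, e=sp−y≈1.132813; I≈3.257813, D=e−e_prev≈1.007813; u=1/4·1.132813+1/4·3.257813+3/4·1.007813≈1.853516; next y=4/5·0.867188+3/4·1.853516≈2.083887
n=3: y≈2.083887, sp=-1, e=sp−y≈-3.083887; I≈0.173926, D=e−e_prev≈-4.216699; u=1/4·(-3.083887)+1/4·0.173926+3/4·(-4.216699)≈-3.890015; next y=4/5·2.083887+3/4·(-3.890015)≈-1.250402
n=4: y≈-1.250402, sp=-1, e=sp−y≈0.250402; I≈0.424327, D=e−e_prev≈3.334288; u=1/4·0.250402+1/4·0.424327+3/4·3.334288≈2.669398; next y=4/5·(-1.250402)+3/4·2.669398≈1.001728
n=5: y≈1.001728, sp=-1, e=sp−y≈-2.001728; I≈-1.577400, D=e−e_prev≈-2.252129; u=1/4·(-2.001728)+1/4·(-1.577400)+3/4·(-2.252129)≈-2.583879; next y=4/5·1.001728+3/4·(-2.583879)≈-1.136527

0 2 2.500 0.000
1 2 -0.844 1.875
2 2 1.854 0.867
3 -1 -3.890 2.084
4 -1 2.669 -1.250
5 -1 -2.584 1.002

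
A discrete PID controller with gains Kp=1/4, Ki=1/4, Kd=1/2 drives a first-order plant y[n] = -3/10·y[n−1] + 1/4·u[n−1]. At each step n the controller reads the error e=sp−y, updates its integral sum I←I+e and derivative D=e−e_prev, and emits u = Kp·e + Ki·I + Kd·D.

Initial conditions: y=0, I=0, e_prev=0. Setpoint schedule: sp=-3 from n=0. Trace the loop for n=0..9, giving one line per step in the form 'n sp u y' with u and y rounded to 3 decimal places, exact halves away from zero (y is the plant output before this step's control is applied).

(exact arithmetic carried between steps; '≈' marks a value shown rounded to 6 d.p. or computed from one; I and e_prev carry over from the previous line; the table rounds u and y to 3 d.p., halves away from zero)
n=0: y=0, sp=-3, e=sp−y=-3; I=-3, D=e−e_prev=-3; u=1/4·(-3)+1/4·(-3)+1/2·(-3)=-3; next y=-3/10·0+1/4·(-3)=-0.75
n=1: y=-0.75, sp=-3, e=sp−y=-2.25; I=-5.25, D=e−e_prev=0.75; u=1/4·(-2.25)+1/4·(-5.25)+1/2·0.75=-1.5; next y=-3/10·(-0.75)+1/4·(-1.5)=-0.15
n=2: y=-0.15, sp=-3, e=sp−y=-2.85; I=-8.1, D=e−e_prev=-0.6; u=1/4·(-2.85)+1/4·(-8.1)+1/2·(-0.6)=-3.0375; next y=-3/10·(-0.15)+1/4·(-3.0375)=-0.714375
n=3: y=-0.714375, sp=-3, e=sp−y=-2.285625; I=-10.385625, D=e−e_prev=0.564375; u=1/4·(-2.285625)+1/4·(-10.385625)+1/2·0.564375=-2.885625; next y=-3/10·(-0.714375)+1/4·(-2.885625)≈-0.507094
n=4: y≈-0.507094, sp=-3, e=sp−y≈-2.492906; I≈-12.878531, D=e−e_prev≈-0.207281; u=1/4·(-2.492906)+1/4·(-12.878531)+1/2·(-0.207281)≈-3.9465; next y=-3/10·(-0.507094)+1/4·(-3.9465)≈-0.834497
n=5: y≈-0.834497, sp=-3, e=sp−y≈-2.165503; I≈-15.044034, D=e−e_prev≈0.327403; u=1/4·(-2.165503)+1/4·(-15.044034)+1/2·0.327403≈-4.138683; next y=-3/10·(-0.834497)+1/4·(-4.138683)≈-0.784322
n=6: y≈-0.784322, sp=-3, e=sp−y≈-2.215678; I≈-17.259713, D=e−e_prev≈-0.050175; u=1/4·(-2.215678)+1/4·(-17.259713)+1/2·(-0.050175)≈-4.893935; next y=-3/10·(-0.784322)+1/4·(-4.893935)≈-0.988187
n=7: y≈-0.988187, sp=-3, e=sp−y≈-2.011813; I≈-19.271525, D=e−e_prev≈0.203866; u=1/4·(-2.011813)+1/4·(-19.271525)+1/2·0.203866≈-5.218902; next y=-3/10·(-0.988187)+1/4·(-5.218902)≈-1.008269
n=8: y≈-1.008269, sp=-3, e=sp−y≈-1.991731; I≈-21.263256, D=e−e_prev≈0.020082; u=1/4·(-1.991731)+1/4·(-21.263256)+1/2·0.020082≈-5.803706; next y=-3/10·(-1.008269)+1/4·(-5.803706)≈-1.148446
n=9: y≈-1.148446, sp=-3, e=sp−y≈-1.851554; I≈-23.114810, D=e−e_prev≈0.140176; u=1/4·(-1.851554)+1/4·(-23.114810)+1/2·0.140176≈-6.171503; next y=-3/10·(-1.148446)+1/4·(-6.171503)≈-1.198342

0 -3 -3.000 0.000
1 -3 -1.500 -0.750
2 -3 -3.038 -0.150
3 -3 -2.886 -0.714
4 -3 -3.947 -0.507
5 -3 -4.139 -0.834
6 -3 -4.894 -0.784
7 -3 -5.219 -0.988
8 -3 -5.804 -1.008
9 -3 -6.172 -1.148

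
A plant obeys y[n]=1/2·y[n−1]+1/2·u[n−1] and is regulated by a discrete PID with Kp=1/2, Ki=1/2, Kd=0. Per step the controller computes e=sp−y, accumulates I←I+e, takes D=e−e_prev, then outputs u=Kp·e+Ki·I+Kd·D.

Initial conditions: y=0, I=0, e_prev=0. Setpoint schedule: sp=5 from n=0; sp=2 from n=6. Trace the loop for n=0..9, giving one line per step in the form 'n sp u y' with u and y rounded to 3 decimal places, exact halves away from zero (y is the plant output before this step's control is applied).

(exact arithmetic carried between steps; '≈' marks a value shown rounded to 6 d.p. or computed from one; I and e_prev carry over from the previous line; the table rounds u and y to 3 d.p., halves away from zero)
n=0: y=0, sp=5, e=sp−y=5; I=5, D=e−e_prev=5; u=1/2·5+1/2·5+0·5=5; next y=1/2·0+1/2·5=2.5
n=1: y=2.5, sp=5, e=sp−y=2.5; I=7.5, D=e−e_prev=-2.5; u=1/2·2.5+1/2·7.5+0·(-2.5)=5; next y=1/2·2.5+1/2·5=3.75
n=2: y=3.75, sp=5, e=sp−y=1.25; I=8.75, D=e−e_prev=-1.25; u=1/2·1.25+1/2·8.75+0·(-1.25)=5; next y=1/2·3.75+1/2·5=4.375
n=3: y=4.375, sp=5, e=sp−y=0.625; I=9.375, D=e−e_prev=-0.625; u=1/2·0.625+1/2·9.375+0·(-0.625)=5; next y=1/2·4.375+1/2·5=4.6875
n=4: y=4.6875, sp=5, e=sp−y=0.3125; I=9.6875, D=e−e_prev=-0.3125; u=1/2·0.3125+1/2·9.6875+0·(-0.3125)=5; next y=1/2·4.6875+1/2·5=4.84375
n=5: y=4.84375, sp=5, e=sp−y=0.15625; I=9.84375, D=e−e_prev=-0.15625; u=1/2·0.15625+1/2·9.84375+0·(-0.15625)=5; next y=1/2·4.84375+1/2·5=4.921875
n=6: y=4.921875, sp=2, e=sp−y=-2.921875; I=6.921875, D=e−e_prev=-3.078125; u=1/2·(-2.921875)+1/2·6.921875+0·(-3.078125)=2; next y=1/2·4.921875+1/2·2≈3.460938
n=7: y≈3.460938, sp=2, e=sp−y≈-1.460938; I≈5.460938, D=e−e_prev≈1.460938; u=1/2·(-1.460938)+1/2·5.460938+0·1.460938≈2; next y=1/2·3.460938+1/2·2≈2.730469
n=8: y≈2.730469, sp=2, e=sp−y≈-0.730469; I≈4.730469, D=e−e_prev≈0.730469; u=1/2·(-0.730469)+1/2·4.730469+0·0.730469≈2; next y=1/2·2.730469+1/2·2≈2.365234
n=9: y≈2.365234, sp=2, e=sp−y≈-0.365234; I≈4.365234, D=e−e_prev≈0.365234; u=1/2·(-0.365234)+1/2·4.365234+0·0.365234≈2; next y=1/2·2.365234+1/2·2≈2.182617

0 5 5.000 0.000
1 5 5.000 2.500
2 5 5.000 3.750
3 5 5.000 4.375
4 5 5.000 4.688
5 5 5.000 4.844
6 2 2.000 4.922
7 2 2.000 3.461
8 2 2.000 2.730
9 2 2.000 2.365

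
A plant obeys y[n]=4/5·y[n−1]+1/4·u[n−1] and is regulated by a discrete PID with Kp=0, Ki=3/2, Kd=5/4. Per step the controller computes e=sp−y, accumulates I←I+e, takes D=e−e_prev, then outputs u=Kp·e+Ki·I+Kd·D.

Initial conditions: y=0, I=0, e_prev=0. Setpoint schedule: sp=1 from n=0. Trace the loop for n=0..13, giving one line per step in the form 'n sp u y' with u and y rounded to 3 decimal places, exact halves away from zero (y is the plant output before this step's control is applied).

0 1 2.750 0.000
1 1 1.109 0.688
2 1 2.053 0.827
3 1 1.530 1.175
4 1 1.297 1.323
5 1 0.833 1.382
6 1 0.522 1.314
7 1 0.329 1.182
8 1 0.315 1.028
9 1 0.430 0.901
10 1 0.620 0.828
11 1 0.816 0.817
12 1 0.965 0.858
13 1 1.037 0.928

(exact arithmetic carried between steps; '≈' marks a value shown rounded to 6 d.p. or computed from one; I and e_prev carry over from the previous line; the table rounds u and y to 3 d.p., halves away from zero)
n=0: y=0, sp=1, e=sp−y=1; I=1, D=e−e_prev=1; u=0·1+3/2·1+5/4·1=2.75; next y=4/5·0+1/4·2.75=0.6875
n=1: y=0.6875, sp=1, e=sp−y=0.3125; I=1.3125, D=e−e_prev=-0.6875; u=0·0.3125+3/2·1.3125+5/4·(-0.6875)=1.109375; next y=4/5·0.6875+1/4·1.109375≈0.827344
n=2: y≈0.827344, sp=1, e=sp−y≈0.172656; I≈1.485156, D=e−e_prev≈-0.139844; u=0·0.172656+3/2·1.485156+5/4·(-0.139844)≈2.052930; next y=4/5·0.827344+1/4·2.052930≈1.175107
n=3: y≈1.175107, sp=1, e=sp−y≈-0.175107; I≈1.310049, D=e−e_prev≈-0.347764; u=0·(-0.175107)+3/2·1.310049+5/4·(-0.347764)≈1.530369; next y=4/5·1.175107+1/4·1.530369≈1.322678
n=4: y≈1.322678, sp=1, e=sp−y≈-0.322678; I≈0.987371, D=e−e_prev≈-0.147571; u=0·(-0.322678)+3/2·0.987371+5/4·(-0.147571)≈1.296593; next y=4/5·1.322678+1/4·1.296593≈1.382291
n=5: y≈1.382291, sp=1, e=sp−y≈-0.382291; I≈0.605080, D=e−e_prev≈-0.059613; u=0·(-0.382291)+3/2·0.605080+5/4·(-0.059613)≈0.833104; next y=4/5·1.382291+1/4·0.833104≈1.314109
n=6: y≈1.314109, sp=1, e=sp−y≈-0.314109; I≈0.290971, D=e−e_prev≈0.068182; u=0·(-0.314109)+3/2·0.290971+5/4·0.068182≈0.521685; next y=4/5·1.314109+1/4·0.521685≈1.181708
n=7: y≈1.181708, sp=1, e=sp−y≈-0.181708; I≈0.109263, D=e−e_prev≈0.132401; u=0·(-0.181708)+3/2·0.109263+5/4·0.132401≈0.329396; next y=4/5·1.181708+1/4·0.329396≈1.027715
n=8: y≈1.027715, sp=1, e=sp−y≈-0.027715; I≈0.081548, D=e−e_prev≈0.153993; u=0·(-0.027715)+3/2·0.081548+5/4·0.153993≈0.314813; next y=4/5·1.027715+1/4·0.314813≈0.900876
n=9: y≈0.900876, sp=1, e=sp−y≈0.099124; I≈0.180672, D=e−e_prev≈0.126840; u=0·0.099124+3/2·0.180672+5/4·0.126840≈0.429559; next y=4/5·0.900876+1/4·0.429559≈0.828090
n=10: y≈0.828090, sp=1, e=sp−y≈0.171910; I≈0.352582, D=e−e_prev≈0.072785; u=0·0.171910+3/2·0.352582+5/4·0.072785≈0.619855; next y=4/5·0.828090+1/4·0.619855≈0.817436
n=11: y≈0.817436, sp=1, e=sp−y≈0.182564; I≈0.535147, D=e−e_prev≈0.010654; u=0·0.182564+3/2·0.535147+5/4·0.010654≈0.816037; next y=4/5·0.817436+1/4·0.816037≈0.857958
n=12: y≈0.857958, sp=1, e=sp−y≈0.142042; I≈0.677188, D=e−e_prev≈-0.040522; u=0·0.142042+3/2·0.677188+5/4·(-0.040522)≈0.965130; next y=4/5·0.857958+1/4·0.965130≈0.927649
n=13: y≈0.927649, sp=1, e=sp−y≈0.072351; I≈0.749539, D=e−e_prev≈-0.069691; u=0·0.072351+3/2·0.749539+5/4·(-0.069691)≈1.037196; next y=4/5·0.927649+1/4·1.037196≈1.001418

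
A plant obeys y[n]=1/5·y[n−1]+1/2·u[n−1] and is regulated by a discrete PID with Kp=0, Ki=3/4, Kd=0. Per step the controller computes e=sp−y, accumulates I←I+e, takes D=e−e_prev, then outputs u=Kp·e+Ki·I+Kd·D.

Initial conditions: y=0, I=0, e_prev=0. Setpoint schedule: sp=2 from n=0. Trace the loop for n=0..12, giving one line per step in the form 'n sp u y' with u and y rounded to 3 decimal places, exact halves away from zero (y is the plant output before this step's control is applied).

(exact arithmetic carried between steps; '≈' marks a value shown rounded to 6 d.p. or computed from one; I and e_prev carry over from the previous line; the table rounds u and y to 3 d.p., halves away from zero)
n=0: y=0, sp=2, e=sp−y=2; I=2, D=e−e_prev=2; u=0·2+3/4·2+0·2=1.5; next y=1/5·0+1/2·1.5=0.75
n=1: y=0.75, sp=2, e=sp−y=1.25; I=3.25, D=e−e_prev=-0.75; u=0·1.25+3/4·3.25+0·(-0.75)=2.4375; next y=1/5·0.75+1/2·2.4375=1.36875
n=2: y=1.36875, sp=2, e=sp−y=0.63125; I=3.88125, D=e−e_prev=-0.61875; u=0·0.63125+3/4·3.88125+0·(-0.61875)≈2.910938; next y=1/5·1.36875+1/2·2.910938≈1.729219
n=3: y≈1.729219, sp=2, e=sp−y≈0.270781; I≈4.152031, D=e−e_prev≈-0.360469; u=0·0.270781+3/4·4.152031+0·(-0.360469)≈3.114023; next y=1/5·1.729219+1/2·3.114023≈1.902855
n=4: y≈1.902855, sp=2, e=sp−y≈0.097145; I≈4.249176, D=e−e_prev≈-0.173637; u=0·0.097145+3/4·4.249176+0·(-0.173637)≈3.186882; next y=1/5·1.902855+1/2·3.186882≈1.974012
n=5: y≈1.974012, sp=2, e=sp−y≈0.025988; I≈4.275164, D=e−e_prev≈-0.071157; u=0·0.025988+3/4·4.275164+0·(-0.071157)≈3.206373; next y=1/5·1.974012+1/2·3.206373≈1.997989
n=6: y≈1.997989, sp=2, e=sp−y≈0.002011; I≈4.277175, D=e−e_prev≈-0.023977; u=0·0.002011+3/4·4.277175+0·(-0.023977)≈3.207881; next y=1/5·1.997989+1/2·3.207881≈2.003538
n=7: y≈2.003538, sp=2, e=sp−y≈-0.003538; I≈4.273637, D=e−e_prev≈-0.005550; u=0·(-0.003538)+3/4·4.273637+0·(-0.005550)≈3.205227; next y=1/5·2.003538+1/2·3.205227≈2.003321
n=8: y≈2.003321, sp=2, e=sp−y≈-0.003321; I≈4.270315, D=e−e_prev≈0.000217; u=0·(-0.003321)+3/4·4.270315+0·0.000217≈3.202736; next y=1/5·2.003321+1/2·3.202736≈2.002032
n=9: y≈2.002032, sp=2, e=sp−y≈-0.002032; I≈4.268283, D=e−e_prev≈0.001289; u=0·(-0.002032)+3/4·4.268283+0·0.001289≈3.201212; next y=1/5·2.002032+1/2·3.201212≈2.001013
n=10: y≈2.001013, sp=2, e=sp−y≈-0.001013; I≈4.267270, D=e−e_prev≈0.001020; u=0·(-0.001013)+3/4·4.267270+0·0.001020≈3.200453; next y=1/5·2.001013+1/2·3.200453≈2.000429
n=11: y≈2.000429, sp=2, e=sp−y≈-0.000429; I≈4.266841, D=e−e_prev≈0.000584; u=0·(-0.000429)+3/4·4.266841+0·0.000584≈3.200131; next y=1/5·2.000429+1/2·3.200131≈2.000151
n=12: y≈2.000151, sp=2, e=sp−y≈-0.000151; I≈4.266690, D=e−e_prev≈0.000278; u=0·(-0.000151)+3/4·4.266690+0·0.000278≈3.200018; next y=1/5·2.000151+1/2·3.200018≈2.000039

0 2 1.500 0.000
1 2 2.438 0.750
2 2 2.911 1.369
3 2 3.114 1.729
4 2 3.187 1.903
5 2 3.206 1.974
6 2 3.208 1.998
7 2 3.205 2.004
8 2 3.203 2.003
9 2 3.201 2.002
10 2 3.200 2.001
11 2 3.200 2.000
12 2 3.200 2.000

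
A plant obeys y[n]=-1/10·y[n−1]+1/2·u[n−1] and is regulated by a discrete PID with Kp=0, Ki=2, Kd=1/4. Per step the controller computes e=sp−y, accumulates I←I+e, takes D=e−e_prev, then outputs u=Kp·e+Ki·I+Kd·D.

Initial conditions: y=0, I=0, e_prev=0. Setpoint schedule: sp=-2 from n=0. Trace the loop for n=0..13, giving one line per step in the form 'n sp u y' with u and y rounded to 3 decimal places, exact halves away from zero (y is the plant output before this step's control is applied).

0 -2 -4.500 0.000
1 -2 -2.938 -2.250
2 -2 -5.264 -1.244
3 -2 -3.681 -2.508
4 -2 -5.047 -1.590
5 -2 -3.895 -2.364
6 -2 -4.830 -1.711
7 -2 -4.046 -2.244
8 -2 -4.693 -1.798
9 -2 -4.156 -2.167
10 -2 -4.602 -1.861
11 -2 -4.233 -2.115
12 -2 -4.539 -1.905
13 -2 -4.285 -2.079

(exact arithmetic carried between steps; '≈' marks a value shown rounded to 6 d.p. or computed from one; I and e_prev carry over from the previous line; the table rounds u and y to 3 d.p., halves away from zero)
n=0: y=0, sp=-2, e=sp−y=-2; I=-2, D=e−e_prev=-2; u=0·(-2)+2·(-2)+1/4·(-2)=-4.5; next y=-1/10·0+1/2·(-4.5)=-2.25
n=1: y=-2.25, sp=-2, e=sp−y=0.25; I=-1.75, D=e−e_prev=2.25; u=0·0.25+2·(-1.75)+1/4·2.25=-2.9375; next y=-1/10·(-2.25)+1/2·(-2.9375)=-1.24375
n=2: y=-1.24375, sp=-2, e=sp−y=-0.75625; I=-2.50625, D=e−e_prev=-1.00625; u=0·(-0.75625)+2·(-2.50625)+1/4·(-1.00625)≈-5.264063; next y=-1/10·(-1.24375)+1/2·(-5.264063)≈-2.507656
n=3: y≈-2.507656, sp=-2, e=sp−y≈0.507656; I≈-1.998594, D=e−e_prev≈1.263906; u=0·0.507656+2·(-1.998594)+1/4·1.263906≈-3.681211; next y=-1/10·(-2.507656)+1/2·(-3.681211)≈-1.589840
n=4: y≈-1.589840, sp=-2, e=sp−y≈-0.410160; I≈-2.408754, D=e−e_prev≈-0.917816; u=0·(-0.410160)+2·(-2.408754)+1/4·(-0.917816)≈-5.046962; next y=-1/10·(-1.589840)+1/2·(-5.046962)≈-2.364497
n=5: y≈-2.364497, sp=-2, e=sp−y≈0.364497; I≈-2.044257, D=e−e_prev≈0.774657; u=0·0.364497+2·(-2.044257)+1/4·0.774657≈-3.894850; next y=-1/10·(-2.364497)+1/2·(-3.894850)≈-1.710975
n=6: y≈-1.710975, sp=-2, e=sp−y≈-0.289025; I≈-2.333282, D=e−e_prev≈-0.653522; u=0·(-0.289025)+2·(-2.333282)+1/4·(-0.653522)≈-4.829944; next y=-1/10·(-1.710975)+1/2·(-4.829944)≈-2.243875
n=7: y≈-2.243875, sp=-2, e=sp−y≈0.243875; I≈-2.089407, D=e−e_prev≈0.532899; u=0·0.243875+2·(-2.089407)+1/4·0.532899≈-4.045590; next y=-1/10·(-2.243875)+1/2·(-4.045590)≈-1.798407
n=8: y≈-1.798407, sp=-2, e=sp−y≈-0.201593; I≈-2.291000, D=e−e_prev≈-0.445467; u=0·(-0.201593)+2·(-2.291000)+1/4·(-0.445467)≈-4.693367; next y=-1/10·(-1.798407)+1/2·(-4.693367)≈-2.166843
n=9: y≈-2.166843, sp=-2, e=sp−y≈0.166843; I≈-2.124157, D=e−e_prev≈0.368435; u=0·0.166843+2·(-2.124157)+1/4·0.368435≈-4.156206; next y=-1/10·(-2.166843)+1/2·(-4.156206)≈-1.861419
n=10: y≈-1.861419, sp=-2, e=sp−y≈-0.138581; I≈-2.262739, D=e−e_prev≈-0.305424; u=0·(-0.138581)+2·(-2.262739)+1/4·(-0.305424)≈-4.601833; next y=-1/10·(-1.861419)+1/2·(-4.601833)≈-2.114775
n=11: y≈-2.114775, sp=-2, e=sp−y≈0.114775; I≈-2.147964, D=e−e_prev≈0.253356; u=0·0.114775+2·(-2.147964)+1/4·0.253356≈-4.232589; next y=-1/10·(-2.114775)+1/2·(-4.232589)≈-1.904817
n=12: y≈-1.904817, sp=-2, e=sp−y≈-0.095183; I≈-2.243147, D=e−e_prev≈-0.209958; u=0·(-0.095183)+2·(-2.243147)+1/4·(-0.209958)≈-4.538783; next y=-1/10·(-1.904817)+1/2·(-4.538783)≈-2.078910
n=13: y≈-2.078910, sp=-2, e=sp−y≈0.078910; I≈-2.164237, D=e−e_prev≈0.174093; u=0·0.078910+2·(-2.164237)+1/4·0.174093≈-4.284951; next y=-1/10·(-2.078910)+1/2·(-4.284951)≈-1.934584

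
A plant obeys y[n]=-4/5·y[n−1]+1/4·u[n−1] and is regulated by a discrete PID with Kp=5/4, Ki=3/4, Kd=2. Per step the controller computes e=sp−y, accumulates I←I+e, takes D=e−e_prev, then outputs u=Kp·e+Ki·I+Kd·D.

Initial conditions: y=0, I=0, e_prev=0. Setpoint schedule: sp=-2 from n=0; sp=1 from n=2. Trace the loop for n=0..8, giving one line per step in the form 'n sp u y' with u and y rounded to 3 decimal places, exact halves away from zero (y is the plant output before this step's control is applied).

0 -2 -8.000 0.000
1 -2 2.500 -2.000
2 1 -6.400 2.225
3 1 17.551 -3.380
4 1 -32.261 7.092
5 1 67.436 -13.739
6 1 -129.526 27.850
7 1 263.559 -54.661
8 1 -516.838 109.619

(exact arithmetic carried between steps; '≈' marks a value shown rounded to 6 d.p. or computed from one; I and e_prev carry over from the previous line; the table rounds u and y to 3 d.p., halves away from zero)
n=0: y=0, sp=-2, e=sp−y=-2; I=-2, D=e−e_prev=-2; u=5/4·(-2)+3/4·(-2)+2·(-2)=-8; next y=-4/5·0+1/4·(-8)=-2
n=1: y=-2, sp=-2, e=sp−y=0; I=-2, D=e−e_prev=2; u=5/4·0+3/4·(-2)+2·2=2.5; next y=-4/5·(-2)+1/4·2.5=2.225
n=2: y=2.225, sp=1, e=sp−y=-1.225; I=-3.225, D=e−e_prev=-1.225; u=5/4·(-1.225)+3/4·(-3.225)+2·(-1.225)=-6.4; next y=-4/5·2.225+1/4·(-6.4)=-3.38
n=3: y=-3.38, sp=1, e=sp−y=4.38; I=1.155, D=e−e_prev=5.605; u=5/4·4.38+3/4·1.155+2·5.605=17.55125; next y=-4/5·(-3.38)+1/4·17.55125≈7.091813
n=4: y≈7.091813, sp=1, e=sp−y≈-6.091813; I≈-4.936813, D=e−e_prev≈-10.471813; u=5/4·(-6.091813)+3/4·(-4.936813)+2·(-10.471813)≈-32.261; next y=-4/5·7.091813+1/4·(-32.261)≈-13.7387
n=5: y=-13.7387, sp=1, e=sp−y=14.7387; I≈9.801888, D=e−e_prev≈20.830513; u=5/4·14.7387+3/4·9.801888+2·20.830513≈67.435816; next y=-4/5·(-13.7387)+1/4·67.435816≈27.849914
n=6: y≈27.849914, sp=1, e=sp−y≈-26.849914; I≈-17.048026, D=e−e_prev≈-41.588614; u=5/4·(-26.849914)+3/4·(-17.048026)+2·(-41.588614)≈-129.52564; next y=-4/5·27.849914+1/4·(-129.52564)≈-54.661341
n=7: y≈-54.661341, sp=1, e=sp−y≈55.661341; I≈38.613315, D=e−e_prev≈82.511255; u=5/4·55.661341+3/4·38.613315+2·82.511255≈263.559173; next y=-4/5·(-54.661341)+1/4·263.559173≈109.618866
n=8: y≈109.618866, sp=1, e=sp−y≈-108.618866; I≈-70.005551, D=e−e_prev≈-164.280207; u=5/4·(-108.618866)+3/4·(-70.005551)+2·(-164.280207)≈-516.838160; next y=-4/5·109.618866+1/4·(-516.838160)≈-216.904633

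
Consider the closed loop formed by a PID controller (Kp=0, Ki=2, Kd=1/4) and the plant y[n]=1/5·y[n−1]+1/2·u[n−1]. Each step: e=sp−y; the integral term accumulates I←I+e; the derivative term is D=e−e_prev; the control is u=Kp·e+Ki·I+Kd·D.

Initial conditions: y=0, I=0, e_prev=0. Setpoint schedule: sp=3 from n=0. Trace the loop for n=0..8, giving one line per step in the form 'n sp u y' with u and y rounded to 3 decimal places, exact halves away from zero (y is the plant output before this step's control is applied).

0 3 6.750 0.000
1 3 4.406 3.375
2 3 5.618 2.878
3 3 4.598 3.385
4 3 4.875 2.976
5 3 4.693 3.033
6 3 4.821 2.953
7 3 4.787 3.001
8 3 4.813 2.994

(exact arithmetic carried between steps; '≈' marks a value shown rounded to 6 d.p. or computed from one; I and e_prev carry over from the previous line; the table rounds u and y to 3 d.p., halves away from zero)
n=0: y=0, sp=3, e=sp−y=3; I=3, D=e−e_prev=3; u=0·3+2·3+1/4·3=6.75; next y=1/5·0+1/2·6.75=3.375
n=1: y=3.375, sp=3, e=sp−y=-0.375; I=2.625, D=e−e_prev=-3.375; u=0·(-0.375)+2·2.625+1/4·(-3.375)=4.40625; next y=1/5·3.375+1/2·4.40625=2.878125
n=2: y=2.878125, sp=3, e=sp−y=0.121875; I=2.746875, D=e−e_prev=0.496875; u=0·0.121875+2·2.746875+1/4·0.496875≈5.617969; next y=1/5·2.878125+1/2·5.617969≈3.384609
n=3: y≈3.384609, sp=3, e=sp−y≈-0.384609; I≈2.362266, D=e−e_prev≈-0.506484; u=0·(-0.384609)+2·2.362266+1/4·(-0.506484)≈4.597910; next y=1/5·3.384609+1/2·4.597910≈2.975877
n=4: y≈2.975877, sp=3, e=sp−y≈0.024123; I≈2.386389, D=e−e_prev≈0.408732; u=0·0.024123+2·2.386389+1/4·0.408732≈4.874960; next y=1/5·2.975877+1/2·4.874960≈3.032656
n=5: y≈3.032656, sp=3, e=sp−y≈-0.032656; I≈2.353733, D=e−e_prev≈-0.056779; u=0·(-0.032656)+2·2.353733+1/4·(-0.056779)≈4.693271; next y=1/5·3.032656+1/2·4.693271≈2.953167
n=6: y≈2.953167, sp=3, e=sp−y≈0.046833; I≈2.400566, D=e−e_prev≈0.079489; u=0·0.046833+2·2.400566+1/4·0.079489≈4.821005; next y=1/5·2.953167+1/2·4.821005≈3.001136
n=7: y≈3.001136, sp=3, e=sp−y≈-0.001136; I≈2.399431, D=e−e_prev≈-0.047969; u=0·(-0.001136)+2·2.399431+1/4·(-0.047969)≈4.786869; next y=1/5·3.001136+1/2·4.786869≈2.993662
n=8: y≈2.993662, sp=3, e=sp−y≈0.006338; I≈2.405769, D=e−e_prev≈0.007474; u=0·0.006338+2·2.405769+1/4·0.007474≈4.813406; next y=1/5·2.993662+1/2·4.813406≈3.005436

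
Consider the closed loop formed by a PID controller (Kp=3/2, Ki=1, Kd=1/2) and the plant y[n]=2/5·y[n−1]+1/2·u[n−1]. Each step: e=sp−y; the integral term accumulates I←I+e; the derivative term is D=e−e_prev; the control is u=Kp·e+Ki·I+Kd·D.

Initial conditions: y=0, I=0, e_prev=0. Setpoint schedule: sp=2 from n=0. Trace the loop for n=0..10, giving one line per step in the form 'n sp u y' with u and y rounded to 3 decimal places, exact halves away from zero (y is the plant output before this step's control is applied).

(exact arithmetic carried between steps; '≈' marks a value shown rounded to 6 d.p. or computed from one; I and e_prev carry over from the previous line; the table rounds u and y to 3 d.p., halves away from zero)
n=0: y=0, sp=2, e=sp−y=2; I=2, D=e−e_prev=2; u=3/2·2+1·2+1/2·2=6; next y=2/5·0+1/2·6=3
n=1: y=3, sp=2, e=sp−y=-1; I=1, D=e−e_prev=-3; u=3/2·(-1)+1·1+1/2·(-3)=-2; next y=2/5·3+1/2·(-2)=0.2
n=2: y=0.2, sp=2, e=sp−y=1.8; I=2.8, D=e−e_prev=2.8; u=3/2·1.8+1·2.8+1/2·2.8=6.9; next y=2/5·0.2+1/2·6.9=3.53
n=3: y=3.53, sp=2, e=sp−y=-1.53; I=1.27, D=e−e_prev=-3.33; u=3/2·(-1.53)+1·1.27+1/2·(-3.33)=-2.69; next y=2/5·3.53+1/2·(-2.69)=0.067
n=4: y=0.067, sp=2, e=sp−y=1.933; I=3.203, D=e−e_prev=3.463; u=3/2·1.933+1·3.203+1/2·3.463=7.834; next y=2/5·0.067+1/2·7.834=3.9438
n=5: y=3.9438, sp=2, e=sp−y=-1.9438; I=1.2592, D=e−e_prev=-3.8768; u=3/2·(-1.9438)+1·1.2592+1/2·(-3.8768)=-3.5949; next y=2/5·3.9438+1/2·(-3.5949)=-0.21993
n=6: y=-0.21993, sp=2, e=sp−y=2.21993; I=3.47913, D=e−e_prev=4.16373; u=3/2·2.21993+1·3.47913+1/2·4.16373=8.89089; next y=2/5·(-0.21993)+1/2·8.89089=4.357473
n=7: y=4.357473, sp=2, e=sp−y=-2.357473; I=1.121657, D=e−e_prev=-4.577403; u=3/2·(-2.357473)+1·1.121657+1/2·(-4.577403)=-4.703254; next y=2/5·4.357473+1/2·(-4.703254)≈-0.608638
n=8: y≈-0.608638, sp=2, e=sp−y≈2.608638; I≈3.730295, D=e−e_prev≈4.966111; u=3/2·2.608638+1·3.730295+1/2·4.966111≈10.126307; next y=2/5·(-0.608638)+1/2·10.126307≈4.819698
n=9: y≈4.819698, sp=2, e=sp−y≈-2.819698; I≈0.910596, D=e−e_prev≈-5.428336; u=3/2·(-2.819698)+1·0.910596+1/2·(-5.428336)≈-6.033119; next y=2/5·4.819698+1/2·(-6.033119)≈-1.088680
n=10: y≈-1.088680, sp=2, e=sp−y≈3.088680; I≈3.999277, D=e−e_prev≈5.908379; u=3/2·3.088680+1·3.999277+1/2·5.908379≈11.586486; next y=2/5·(-1.088680)+1/2·11.586486≈5.357771

0 2 6.000 0.000
1 2 -2.000 3.000
2 2 6.900 0.200
3 2 -2.690 3.530
4 2 7.834 0.067
5 2 -3.595 3.944
6 2 8.891 -0.220
7 2 -4.703 4.357
8 2 10.126 -0.609
9 2 -6.033 4.820
10 2 11.586 -1.089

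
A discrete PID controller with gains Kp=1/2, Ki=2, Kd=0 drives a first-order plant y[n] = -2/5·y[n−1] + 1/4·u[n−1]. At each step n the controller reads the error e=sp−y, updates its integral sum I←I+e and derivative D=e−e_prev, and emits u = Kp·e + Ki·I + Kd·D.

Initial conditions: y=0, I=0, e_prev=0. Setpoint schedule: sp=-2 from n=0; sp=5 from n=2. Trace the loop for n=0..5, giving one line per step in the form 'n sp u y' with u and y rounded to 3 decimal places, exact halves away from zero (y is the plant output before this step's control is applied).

(exact arithmetic carried between steps; '≈' marks a value shown rounded to 6 d.p. or computed from one; I and e_prev carry over from the previous line; the table rounds u and y to 3 d.p., halves away from zero)
n=0: y=0, sp=-2, e=sp−y=-2; I=-2, D=e−e_prev=-2; u=1/2·(-2)+2·(-2)+0·(-2)=-5; next y=-2/5·0+1/4·(-5)=-1.25
n=1: y=-1.25, sp=-2, e=sp−y=-0.75; I=-2.75, D=e−e_prev=1.25; u=1/2·(-0.75)+2·(-2.75)+0·1.25=-5.875; next y=-2/5·(-1.25)+1/4·(-5.875)=-0.96875
n=2: y=-0.96875, sp=5, e=sp−y=5.96875; I=3.21875, D=e−e_prev=6.71875; u=1/2·5.96875+2·3.21875+0·6.71875=9.421875; next y=-2/5·(-0.96875)+1/4·9.421875≈2.742969
n=3: y≈2.742969, sp=5, e=sp−y≈2.257031; I≈5.475781, D=e−e_prev≈-3.711719; u=1/2·2.257031+2·5.475781+0·(-3.711719)≈12.080078; next y=-2/5·2.742969+1/4·12.080078≈1.922832
n=4: y≈1.922832, sp=5, e=sp−y≈3.077168; I≈8.552949, D=e−e_prev≈0.820137; u=1/2·3.077168+2·8.552949+0·0.820137≈18.644482; next y=-2/5·1.922832+1/4·18.644482≈3.891988
n=5: y≈3.891988, sp=5, e=sp−y≈1.108012; I≈9.660961, D=e−e_prev≈-1.969156; u=1/2·1.108012+2·9.660961+0·(-1.969156)≈19.875929; next y=-2/5·3.891988+1/4·19.875929≈3.412187

0 -2 -5.000 0.000
1 -2 -5.875 -1.250
2 5 9.422 -0.969
3 5 12.080 2.743
4 5 18.644 1.923
5 5 19.876 3.892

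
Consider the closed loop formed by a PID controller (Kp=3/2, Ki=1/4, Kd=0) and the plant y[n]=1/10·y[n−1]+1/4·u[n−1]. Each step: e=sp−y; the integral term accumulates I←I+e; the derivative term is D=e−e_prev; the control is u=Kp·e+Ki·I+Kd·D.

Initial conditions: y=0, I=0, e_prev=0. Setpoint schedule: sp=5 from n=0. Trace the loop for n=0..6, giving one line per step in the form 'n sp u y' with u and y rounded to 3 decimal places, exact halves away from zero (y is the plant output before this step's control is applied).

(exact arithmetic carried between steps; '≈' marks a value shown rounded to 6 d.p. or computed from one; I and e_prev carry over from the previous line; the table rounds u and y to 3 d.p., halves away from zero)
n=0: y=0, sp=5, e=sp−y=5; I=5, D=e−e_prev=5; u=3/2·5+1/4·5+0·5=8.75; next y=1/10·0+1/4·8.75=2.1875
n=1: y=2.1875, sp=5, e=sp−y=2.8125; I=7.8125, D=e−e_prev=-2.1875; u=3/2·2.8125+1/4·7.8125+0·(-2.1875)=6.171875; next y=1/10·2.1875+1/4·6.171875≈1.761719
n=2: y≈1.761719, sp=5, e=sp−y≈3.238281; I≈11.050781, D=e−e_prev≈0.425781; u=3/2·3.238281+1/4·11.050781+0·0.425781≈7.620117; next y=1/10·1.761719+1/4·7.620117≈2.081201
n=3: y≈2.081201, sp=5, e=sp−y≈2.918799; I≈13.969580, D=e−e_prev≈-0.319482; u=3/2·2.918799+1/4·13.969580+0·(-0.319482)≈7.870593; next y=1/10·2.081201+1/4·7.870593≈2.175768
n=4: y≈2.175768, sp=5, e=sp−y≈2.824232; I≈16.793812, D=e−e_prev≈-0.094567; u=3/2·2.824232+1/4·16.793812+0·(-0.094567)≈8.434800; next y=1/10·2.175768+1/4·8.434800≈2.326277
n=5: y≈2.326277, sp=5, e=sp−y≈2.673723; I≈19.467535, D=e−e_prev≈-0.150508; u=3/2·2.673723+1/4·19.467535+0·(-0.150508)≈8.877468; next y=1/10·2.326277+1/4·8.877468≈2.451995
n=6: y≈2.451995, sp=5, e=sp−y≈2.548005; I≈22.015540, D=e−e_prev≈-0.125718; u=3/2·2.548005+1/4·22.015540+0·(-0.125718)≈9.325893; next y=1/10·2.451995+1/4·9.325893≈2.576673

0 5 8.750 0.000
1 5 6.172 2.188
2 5 7.620 1.762
3 5 7.871 2.081
4 5 8.435 2.176
5 5 8.877 2.326
6 5 9.326 2.452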